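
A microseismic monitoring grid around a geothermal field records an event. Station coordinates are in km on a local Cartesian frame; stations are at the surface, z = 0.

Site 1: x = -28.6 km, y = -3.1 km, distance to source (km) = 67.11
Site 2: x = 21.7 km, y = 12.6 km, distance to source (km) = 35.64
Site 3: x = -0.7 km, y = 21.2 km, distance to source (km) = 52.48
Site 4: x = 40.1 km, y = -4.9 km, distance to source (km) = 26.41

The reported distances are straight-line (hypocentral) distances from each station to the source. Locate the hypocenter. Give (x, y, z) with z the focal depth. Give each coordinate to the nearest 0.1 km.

x ≈ 33.3 km, y ≈ -10.0 km, depth ≈ 25.0 km

Each station gives a sphere (x−x_i)² + (y−y_i)² + z² = d_i² (stations at z=0).
Subtracting the Site 1 sphere from Site 2 and Site 3: z² cancels, leaving linear equations in x and y:
100.6 x + 31.4 y = 3035.62
55.8 x + 48.6 y = 1371.96
Solving: x ≈ 33.296, y ≈ -9.999 km (keep extra digits for the depth step; rounded: 33.3, -10.0).
Then from the Site 1 sphere: z² = 67.11² − (x + 28.6)² − (y + 3.1)² with x = 33.296, y = -9.999, so z ≈ 25.001 ≈ 25.0 km.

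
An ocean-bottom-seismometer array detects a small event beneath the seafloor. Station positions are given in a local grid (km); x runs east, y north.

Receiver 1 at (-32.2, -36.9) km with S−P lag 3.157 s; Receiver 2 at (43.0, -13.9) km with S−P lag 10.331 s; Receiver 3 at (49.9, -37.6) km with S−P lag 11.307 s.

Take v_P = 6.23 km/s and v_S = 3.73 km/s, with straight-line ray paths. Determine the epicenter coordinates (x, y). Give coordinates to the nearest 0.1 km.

Distance from S−P lag: d = Δt · v_P v_S / (v_P − v_S) = Δt · (6.23·3.73)/(6.23−3.73) ≈ 9.2952·Δt.
So d_Receiver 1 = 29.34, d_Receiver 2 = 96.03, d_Receiver 3 = 105.10 km.
Circle about each station: (x + 32.2)² + (y + 36.9)² = 29.34²; (x − 43.0)² + (y + 13.9)² = 96.03²; (x − 49.9)² + (y + 37.6)² = 105.10².
Subtracting pairs of circle equations eliminates x²+y² and gives linear equations (the radical axes):
150.4 x + 46.0 y = -8717.17
164.2 x − 1.4 y = -8679.85
Solving the 2×2 system: x ≈ -53.0, y ≈ -16.2 km.
Check against Receiver 1 (with the unrounded x, y): √((x + 32.2)²+(y + 36.9)²) = 29.33 ≈ 29.34 km. ✓

-53.0 km east, -16.2 km north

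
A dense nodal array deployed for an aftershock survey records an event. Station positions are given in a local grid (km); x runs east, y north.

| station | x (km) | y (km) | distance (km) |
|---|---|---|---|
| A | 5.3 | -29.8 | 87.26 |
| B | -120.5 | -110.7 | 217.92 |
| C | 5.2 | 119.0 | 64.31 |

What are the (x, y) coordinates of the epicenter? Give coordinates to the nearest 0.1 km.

x ≈ 19.5 km, y ≈ 56.3 km

Circle about each station: (x − 5.3)² + (y + 29.8)² = 87.26²; (x + 120.5)² + (y + 110.7)² = 217.92²; (x − 5.2)² + (y − 119.0)² = 64.31².
Subtracting the A equation from the B and C equations removes the quadratic terms:
-251.6 x − 161.8 y = -14016.21
-0.2 x + 297.6 y = 16750.44
Solving the 2×2 system: x ≈ 19.5, y ≈ 56.3 km.
Check against A (with the unrounded x, y): √((x − 5.3)²+(y + 29.8)²) = 87.26 ≈ 87.26 km. ✓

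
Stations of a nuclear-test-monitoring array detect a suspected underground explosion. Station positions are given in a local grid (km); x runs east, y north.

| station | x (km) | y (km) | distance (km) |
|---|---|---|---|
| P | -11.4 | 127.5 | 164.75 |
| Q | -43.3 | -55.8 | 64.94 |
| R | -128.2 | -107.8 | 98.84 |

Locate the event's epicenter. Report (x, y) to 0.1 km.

-93.9 km east, -15.1 km north

Circle about each station: (x + 11.4)² + (y − 127.5)² = 164.75²; (x + 43.3)² + (y + 55.8)² = 64.94²; (x + 128.2)² + (y + 107.8)² = 98.84².
Subtracting the P equation from the Q and R equations removes the quadratic terms:
-63.8 x − 366.6 y = 11527.68
-233.6 x − 470.6 y = 29043.09
Solving the 2×2 system: x ≈ -93.9, y ≈ -15.1 km.
Check against P (with the unrounded x, y): √((x + 11.4)²+(y − 127.5)²) = 164.75 ≈ 164.75 km. ✓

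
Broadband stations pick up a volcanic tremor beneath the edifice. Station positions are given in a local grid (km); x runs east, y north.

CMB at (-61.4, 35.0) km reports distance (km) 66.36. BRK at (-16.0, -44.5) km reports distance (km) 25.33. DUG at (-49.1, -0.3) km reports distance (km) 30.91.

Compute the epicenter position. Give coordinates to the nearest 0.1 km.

Circle about each station: (x + 61.4)² + (y − 35.0)² = 66.36²; (x + 16.0)² + (y + 44.5)² = 25.33²; (x + 49.1)² + (y + 0.3)² = 30.91².
Subtracting pairs of circle equations eliminates x²+y² and gives linear equations (the radical axes):
90.8 x − 159.0 y = 1003.33
24.6 x − 70.6 y = 864.16
Solving the 2×2 system: x ≈ -26.6, y ≈ -21.5 km.
Check against CMB (with the unrounded x, y): √((x + 61.4)²+(y − 35.0)²) = 66.36 ≈ 66.36 km. ✓

(-26.6, -21.5)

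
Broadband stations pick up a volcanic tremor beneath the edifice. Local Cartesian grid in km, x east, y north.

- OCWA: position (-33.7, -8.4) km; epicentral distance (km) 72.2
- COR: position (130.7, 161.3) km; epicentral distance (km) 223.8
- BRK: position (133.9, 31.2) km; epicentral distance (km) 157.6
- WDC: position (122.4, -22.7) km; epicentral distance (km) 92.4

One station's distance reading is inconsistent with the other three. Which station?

BRK

Solve using three stations at a time. Using OCWA, COR, WDC (subtract circle equations pairwise → linear system) gives (x, y) ≈ (31.5, -39.3).
Distances from that point to each station vs reported:
  OCWA: calculated 72.2 vs reported 72.2 → residual 0.0 km
  COR: calculated 223.8 vs reported 223.8 → residual 0.0 km
  BRK: calculated 124.3 vs reported 157.6 → residual 33.3 km
  WDC: calculated 92.4 vs reported 92.4 → residual 0.0 km
OCWA, COR, WDC are mutually consistent (residuals ≈ 0); BRK is off by 33.3 km.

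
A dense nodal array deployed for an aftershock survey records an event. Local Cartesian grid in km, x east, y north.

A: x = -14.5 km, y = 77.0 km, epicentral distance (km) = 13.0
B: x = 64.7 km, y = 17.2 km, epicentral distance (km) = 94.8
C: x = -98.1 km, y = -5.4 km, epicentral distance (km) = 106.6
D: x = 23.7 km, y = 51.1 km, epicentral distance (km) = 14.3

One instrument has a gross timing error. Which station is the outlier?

D

Solve using three stations at a time. Using A, B, C (subtract circle equations pairwise → linear system) gives (x, y) ≈ (-17.5, 64.4).
Distances from that point to each station vs reported:
  A: calculated 13.0 vs reported 13.0 → residual 0.0 km
  B: calculated 94.8 vs reported 94.8 → residual 0.0 km
  C: calculated 106.6 vs reported 106.6 → residual 0.0 km
  D: calculated 43.3 vs reported 14.3 → residual 29.0 km
A, B, C are mutually consistent (residuals ≈ 0); D is off by 29.0 km.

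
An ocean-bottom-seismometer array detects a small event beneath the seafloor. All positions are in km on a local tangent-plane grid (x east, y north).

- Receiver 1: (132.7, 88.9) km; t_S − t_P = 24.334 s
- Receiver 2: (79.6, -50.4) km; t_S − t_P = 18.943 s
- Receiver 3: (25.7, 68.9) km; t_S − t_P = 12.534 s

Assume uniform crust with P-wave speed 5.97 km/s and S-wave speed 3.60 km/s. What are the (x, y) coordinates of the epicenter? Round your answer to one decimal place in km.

-77.0 km east, 20.2 km north

Distance from S−P lag: d = Δt · v_P v_S / (v_P − v_S) = Δt · (5.97·3.60)/(5.97−3.60) ≈ 9.0684·Δt.
So d_Receiver 1 = 220.67, d_Receiver 2 = 171.78, d_Receiver 3 = 113.66 km.
Circle about each station: (x − 132.7)² + (y − 88.9)² = 220.67²; (x − 79.6)² + (y + 50.4)² = 171.78²; (x − 25.7)² + (y − 68.9)² = 113.66².
Subtracting pairs of circle equations eliminates x²+y² and gives linear equations (the radical axes):
-106.2 x − 278.6 y = 2550.70
-214.0 x − 40.0 y = 15671.85
Solving the 2×2 system: x ≈ -77.0, y ≈ 20.2 km.
Check against Receiver 1 (with the unrounded x, y): √((x − 132.7)²+(y − 88.9)²) = 220.67 ≈ 220.67 km. ✓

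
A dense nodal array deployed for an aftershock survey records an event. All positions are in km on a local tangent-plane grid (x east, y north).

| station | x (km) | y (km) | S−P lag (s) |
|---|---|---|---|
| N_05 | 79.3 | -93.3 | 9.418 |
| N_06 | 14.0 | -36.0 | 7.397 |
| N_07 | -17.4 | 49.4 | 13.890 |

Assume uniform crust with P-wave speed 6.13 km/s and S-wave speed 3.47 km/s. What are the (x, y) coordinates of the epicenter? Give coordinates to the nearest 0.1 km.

x ≈ 70.5 km, y ≈ -18.5 km

Distance from S−P lag: d = Δt · v_P v_S / (v_P − v_S) = Δt · (6.13·3.47)/(6.13−3.47) ≈ 7.9967·Δt.
So d_N_05 = 75.31, d_N_06 = 59.15, d_N_07 = 111.07 km.
Circle about each station: (x − 79.3)² + (y + 93.3)² = 75.31²; (x − 14.0)² + (y + 36.0)² = 59.15²; (x + 17.4)² + (y − 49.4)² = 111.07².
Subtracting the N_05 equation from the N_06 and N_07 equations removes the quadratic terms:
-130.6 x + 114.6 y = -11328.51
-193.4 x + 285.4 y = -18915.21
Solving the 2×2 system: x ≈ 70.5, y ≈ -18.5 km.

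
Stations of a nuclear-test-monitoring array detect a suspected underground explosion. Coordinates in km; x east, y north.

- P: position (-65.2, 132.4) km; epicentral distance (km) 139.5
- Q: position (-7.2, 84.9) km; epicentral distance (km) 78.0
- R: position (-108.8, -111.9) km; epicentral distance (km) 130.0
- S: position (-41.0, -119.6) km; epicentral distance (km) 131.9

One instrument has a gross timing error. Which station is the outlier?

Solve using three stations at a time. Using P, Q, S (subtract circle equations pairwise → linear system) gives (x, y) ≈ (-4.1, 7.0).
Distances from that point to each station vs reported:
  P: calculated 139.5 vs reported 139.5 → residual 0.0 km
  Q: calculated 78.0 vs reported 78.0 → residual 0.0 km
  R: calculated 158.4 vs reported 130.0 → residual 28.4 km
  S: calculated 131.9 vs reported 131.9 → residual 0.0 km
P, Q, S are mutually consistent (residuals ≈ 0); R is off by 28.4 km.

R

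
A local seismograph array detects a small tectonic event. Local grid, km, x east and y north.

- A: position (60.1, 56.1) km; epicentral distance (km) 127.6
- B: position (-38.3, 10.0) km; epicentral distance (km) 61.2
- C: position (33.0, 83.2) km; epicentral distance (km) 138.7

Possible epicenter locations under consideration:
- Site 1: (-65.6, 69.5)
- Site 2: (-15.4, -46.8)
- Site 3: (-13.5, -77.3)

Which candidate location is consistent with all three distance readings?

Site 2

For each candidate, compare |candidate − station| to the reported distance:
Site 1: residuals A 1.2, B 4.3, C 39.2 → max 39.2 km
Site 2: residuals A 0.0, B 0.0, C 0.0 → max 0.0 km
Site 3: residuals A 24.8, B 29.6, C 28.4 → max 29.6 km
Only Site 2 has all residuals ≈ 0.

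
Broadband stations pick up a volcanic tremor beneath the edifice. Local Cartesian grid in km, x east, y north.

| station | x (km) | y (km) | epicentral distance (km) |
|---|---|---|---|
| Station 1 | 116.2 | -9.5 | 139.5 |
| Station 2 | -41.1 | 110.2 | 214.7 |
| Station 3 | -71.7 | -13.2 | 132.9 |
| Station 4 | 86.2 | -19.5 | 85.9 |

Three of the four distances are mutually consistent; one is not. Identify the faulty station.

Station 1

Solve using three stations at a time. Using Station 2, Station 3, Station 4 (subtract circle equations pairwise → linear system) gives (x, y) ≈ (36.9, -89.8).
Distances from that point to each station vs reported:
  Station 1: calculated 112.9 vs reported 139.5 → residual 26.6 km
  Station 2: calculated 214.7 vs reported 214.7 → residual 0.0 km
  Station 3: calculated 132.9 vs reported 132.9 → residual 0.0 km
  Station 4: calculated 85.9 vs reported 85.9 → residual 0.0 km
Station 2, Station 3, Station 4 are mutually consistent (residuals ≈ 0); Station 1 is off by 26.6 km.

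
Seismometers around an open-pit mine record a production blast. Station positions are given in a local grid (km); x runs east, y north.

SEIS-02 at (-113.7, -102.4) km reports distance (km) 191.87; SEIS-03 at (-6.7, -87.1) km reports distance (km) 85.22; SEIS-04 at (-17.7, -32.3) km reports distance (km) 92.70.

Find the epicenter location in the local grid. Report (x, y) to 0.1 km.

x ≈ 72.2 km, y ≈ -54.9 km

Circle about each station: (x + 113.7)² + (y + 102.4)² = 191.87²; (x + 6.7)² + (y + 87.1)² = 85.22²; (x + 17.7)² + (y + 32.3)² = 92.70².
Subtracting pairs of circle equations eliminates x²+y² and gives linear equations (the radical axes):
214.0 x + 30.6 y = 13769.50
192.0 x + 140.2 y = 6163.94
Solving the 2×2 system: x ≈ 72.2, y ≈ -54.9 km.
Check against SEIS-02 (with the unrounded x, y): √((x + 113.7)²+(y + 102.4)²) = 191.87 ≈ 191.87 km. ✓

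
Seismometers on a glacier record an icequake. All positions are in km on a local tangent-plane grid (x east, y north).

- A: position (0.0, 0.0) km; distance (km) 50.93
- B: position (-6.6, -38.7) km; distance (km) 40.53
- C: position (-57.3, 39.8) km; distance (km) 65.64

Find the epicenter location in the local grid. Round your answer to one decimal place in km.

x ≈ -44.6 km, y ≈ -24.6 km

Circle about each station: x² + y² = 50.93²; (x + 6.6)² + (y + 38.7)² = 40.53²; (x + 57.3)² + (y − 39.8)² = 65.64².
Subtracting pairs of circle equations eliminates x²+y² and gives linear equations (the radical axes):
-13.2 x − 77.4 y = 2492.43
-114.6 x + 79.6 y = 3152.59
Solving the 2×2 system: x ≈ -44.6, y ≈ -24.6 km.
Check against A (with the unrounded x, y): √(x²+y²) = 50.93 ≈ 50.93 km. ✓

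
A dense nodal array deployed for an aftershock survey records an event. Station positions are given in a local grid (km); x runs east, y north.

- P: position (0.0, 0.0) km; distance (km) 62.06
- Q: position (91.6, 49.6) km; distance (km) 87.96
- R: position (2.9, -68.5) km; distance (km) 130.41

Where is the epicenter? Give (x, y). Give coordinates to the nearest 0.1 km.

(4.5, 61.9)

Circle about each station: x² + y² = 62.06²; (x − 91.6)² + (y − 49.6)² = 87.96²; (x − 2.9)² + (y + 68.5)² = 130.41².
Subtracting the P equation from the Q and R equations removes the quadratic terms:
183.2 x + 99.2 y = 6965.20
5.8 x − 137.0 y = -8454.66
Solving the 2×2 system: x ≈ 4.5, y ≈ 61.9 km.
Check against P (with the unrounded x, y): √(x²+y²) = 62.07 ≈ 62.06 km. ✓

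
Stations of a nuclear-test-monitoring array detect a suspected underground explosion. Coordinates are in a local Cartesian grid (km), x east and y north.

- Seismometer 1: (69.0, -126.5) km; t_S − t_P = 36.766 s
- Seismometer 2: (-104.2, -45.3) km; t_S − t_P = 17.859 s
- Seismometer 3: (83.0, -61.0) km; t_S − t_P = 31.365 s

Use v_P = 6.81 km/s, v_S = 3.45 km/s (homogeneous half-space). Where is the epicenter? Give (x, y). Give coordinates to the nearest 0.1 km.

(-86.4, 78.3)

Distance from S−P lag: d = Δt · v_P v_S / (v_P − v_S) = Δt · (6.81·3.45)/(6.81−3.45) ≈ 6.9924·Δt.
So d_Seismometer 1 = 257.08, d_Seismometer 2 = 124.88, d_Seismometer 3 = 219.32 km.
Circle about each station: (x − 69.0)² + (y + 126.5)² = 257.08²; (x + 104.2)² + (y + 45.3)² = 124.88²; (x − 83.0)² + (y + 61.0)² = 219.32².
Subtracting the Seismometer 1 equation from the Seismometer 2 and Seismometer 3 equations removes the quadratic terms:
-346.4 x + 162.4 y = 42641.59
28.0 x + 131.0 y = 7835.61
Solving the 2×2 system: x ≈ -86.4, y ≈ 78.3 km.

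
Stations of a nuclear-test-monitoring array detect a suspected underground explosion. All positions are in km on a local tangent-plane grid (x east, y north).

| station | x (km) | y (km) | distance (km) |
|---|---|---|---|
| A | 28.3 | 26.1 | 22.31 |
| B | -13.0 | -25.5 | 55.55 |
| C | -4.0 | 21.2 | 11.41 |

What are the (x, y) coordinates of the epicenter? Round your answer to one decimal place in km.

6.0 km east, 26.7 km north

Circle about each station: (x − 28.3)² + (y − 26.1)² = 22.31²; (x + 13.0)² + (y + 25.5)² = 55.55²; (x + 4.0)² + (y − 21.2)² = 11.41².
Subtracting the A equation from the B and C equations removes the quadratic terms:
-82.6 x − 103.2 y = -3250.92
-64.6 x − 9.8 y = -649.11
Solving the 2×2 system: x ≈ 6.0, y ≈ 26.7 km.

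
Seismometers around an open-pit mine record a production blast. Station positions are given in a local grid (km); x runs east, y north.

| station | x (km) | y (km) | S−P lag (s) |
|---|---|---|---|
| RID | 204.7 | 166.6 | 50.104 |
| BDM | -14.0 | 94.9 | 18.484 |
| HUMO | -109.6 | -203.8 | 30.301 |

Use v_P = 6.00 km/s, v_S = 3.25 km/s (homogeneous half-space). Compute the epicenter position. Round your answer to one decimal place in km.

Distance from S−P lag: d = Δt · v_P v_S / (v_P − v_S) = Δt · (6.00·3.25)/(6.00−3.25) ≈ 7.0909·Δt.
So d_RID = 355.28, d_BDM = 131.07, d_HUMO = 214.86 km.
Circle about each station: (x − 204.7)² + (y − 166.6)² = 355.28²; (x + 14.0)² + (y − 94.9)² = 131.07²; (x + 109.6)² + (y + 203.8)² = 214.86².
Subtracting the RID equation from the BDM and HUMO equations removes the quadratic terms:
-437.4 x − 143.4 y = 48588.89
-628.6 x − 740.8 y = 63948.01
Solving the 2×2 system: x ≈ -114.7, y ≈ 11.0 km.

(-114.7, 11.0)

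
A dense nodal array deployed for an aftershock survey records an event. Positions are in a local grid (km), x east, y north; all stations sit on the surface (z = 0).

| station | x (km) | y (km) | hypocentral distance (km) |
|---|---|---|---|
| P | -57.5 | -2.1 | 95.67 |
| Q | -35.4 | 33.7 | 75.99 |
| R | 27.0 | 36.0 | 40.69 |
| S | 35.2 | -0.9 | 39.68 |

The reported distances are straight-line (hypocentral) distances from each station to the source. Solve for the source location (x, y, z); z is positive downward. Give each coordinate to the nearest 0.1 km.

Each station gives a sphere (x−x_i)² + (y−y_i)² + z² = d_i² (stations at z=0).
Subtracting the P sphere from Q and R: z² cancels, leaving linear equations in x and y:
44.2 x + 71.6 y = 2456.46
169.0 x + 76.2 y = 6211.41
Solving: x ≈ 29.494, y ≈ 16.101 km (keep extra digits for the depth step; rounded: 29.5, 16.1).
Then from the P sphere: z² = 95.67² − (x + 57.5)² − (y + 2.1)² with x = 29.494, y = 16.101, so z ≈ 35.405 ≈ 35.4 km.

x ≈ 29.5 km, y ≈ 16.1 km, depth ≈ 35.4 km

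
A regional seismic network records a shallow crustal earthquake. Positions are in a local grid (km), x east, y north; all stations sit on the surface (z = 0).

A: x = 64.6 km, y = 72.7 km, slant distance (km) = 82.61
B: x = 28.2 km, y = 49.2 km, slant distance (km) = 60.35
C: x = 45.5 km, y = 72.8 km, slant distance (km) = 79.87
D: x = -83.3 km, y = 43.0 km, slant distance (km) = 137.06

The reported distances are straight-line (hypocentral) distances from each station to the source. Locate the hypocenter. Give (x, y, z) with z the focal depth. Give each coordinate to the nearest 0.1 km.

Each station gives a sphere (x−x_i)² + (y−y_i)² + z² = d_i² (stations at z=0).
Subtracting the A sphere from B and C: z² cancels, leaving linear equations in x and y:
-72.8 x − 47.0 y = -3060.28
-38.2 x + 0.2 y = -1643.16
Solving: x ≈ 43.007, y ≈ -1.503 km (keep extra digits for the depth step; rounded: 43.0, -1.5).
Then from the A sphere: z² = 82.61² − (x − 64.6)² − (y − 72.7)² with x = 43.007, y = -1.503, so z ≈ 29.190 ≈ 29.2 km.
Check against D (with the unrounded solution): distance 137.06 ≈ 137.06 km. ✓

(43.0, -1.5, 29.2)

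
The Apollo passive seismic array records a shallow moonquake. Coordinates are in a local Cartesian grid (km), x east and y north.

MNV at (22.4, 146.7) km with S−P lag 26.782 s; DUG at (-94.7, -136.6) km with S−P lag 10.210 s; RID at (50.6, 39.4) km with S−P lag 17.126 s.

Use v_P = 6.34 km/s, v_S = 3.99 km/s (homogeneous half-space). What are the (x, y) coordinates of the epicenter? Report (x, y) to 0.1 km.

15.1 km east, -141.5 km north

Distance from S−P lag: d = Δt · v_P v_S / (v_P − v_S) = Δt · (6.34·3.99)/(6.34−3.99) ≈ 10.7645·Δt.
So d_MNV = 288.30, d_DUG = 109.91, d_RID = 184.35 km.
Circle about each station: (x − 22.4)² + (y − 146.7)² = 288.30²; (x + 94.7)² + (y + 136.6)² = 109.91²; (x − 50.6)² + (y − 39.4)² = 184.35².
Subtracting pairs of circle equations eliminates x²+y² and gives linear equations (the radical axes):
-234.2 x − 566.6 y = 76641.68
56.4 x − 214.6 y = 31222.04
Solving the 2×2 system: x ≈ 15.1, y ≈ -141.5 km.
Check against MNV (with the unrounded x, y): √((x − 22.4)²+(y − 146.7)²) = 288.31 ≈ 288.30 km. ✓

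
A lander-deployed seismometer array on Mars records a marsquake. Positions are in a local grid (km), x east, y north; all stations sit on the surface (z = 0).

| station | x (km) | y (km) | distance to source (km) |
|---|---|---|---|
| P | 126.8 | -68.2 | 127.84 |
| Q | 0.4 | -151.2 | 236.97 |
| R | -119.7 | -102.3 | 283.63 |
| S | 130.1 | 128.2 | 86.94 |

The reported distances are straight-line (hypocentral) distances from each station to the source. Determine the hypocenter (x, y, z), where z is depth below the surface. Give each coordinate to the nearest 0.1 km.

x ≈ 114.5 km, y ≈ 52.6 km, depth ≈ 40.0 km

Each station gives a sphere (x−x_i)² + (y−y_i)² + z² = d_i² (stations at z=0).
Subtracting the P sphere from Q and R: z² cancels, leaving linear equations in x and y:
-252.8 x − 166.0 y = -37679.60
-493.0 x − 68.2 y = -60039.01
Solving: x ≈ 114.506, y ≈ 52.606 km (keep extra digits for the depth step; rounded: 114.5, 52.6).
Then from the P sphere: z² = 127.84² − (x − 126.8)² − (y + 68.2)² with x = 114.506, y = 52.606, so z ≈ 39.973 ≈ 40.0 km.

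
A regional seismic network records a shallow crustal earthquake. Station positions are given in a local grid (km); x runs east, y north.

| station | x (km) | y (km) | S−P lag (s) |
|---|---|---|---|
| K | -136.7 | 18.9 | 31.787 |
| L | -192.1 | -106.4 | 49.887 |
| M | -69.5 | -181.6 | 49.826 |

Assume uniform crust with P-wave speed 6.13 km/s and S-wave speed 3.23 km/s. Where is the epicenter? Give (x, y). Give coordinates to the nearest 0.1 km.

(44.0, 139.1)

Distance from S−P lag: d = Δt · v_P v_S / (v_P − v_S) = Δt · (6.13·3.23)/(6.13−3.23) ≈ 6.8276·Δt.
So d_K = 217.03, d_L = 340.61, d_M = 340.19 km.
Circle about each station: (x + 136.7)² + (y − 18.9)² = 217.03²; (x + 192.1)² + (y + 106.4)² = 340.61²; (x + 69.5)² + (y + 181.6)² = 340.19².
Subtracting the K equation from the L and M equations removes the quadratic terms:
-110.8 x − 250.6 y = -39733.88
134.4 x − 401.0 y = -49862.51
Solving the 2×2 system: x ≈ 44.0, y ≈ 139.1 km.
Check against K (with the unrounded x, y): √((x + 136.7)²+(y − 18.9)²) = 217.03 ≈ 217.03 km. ✓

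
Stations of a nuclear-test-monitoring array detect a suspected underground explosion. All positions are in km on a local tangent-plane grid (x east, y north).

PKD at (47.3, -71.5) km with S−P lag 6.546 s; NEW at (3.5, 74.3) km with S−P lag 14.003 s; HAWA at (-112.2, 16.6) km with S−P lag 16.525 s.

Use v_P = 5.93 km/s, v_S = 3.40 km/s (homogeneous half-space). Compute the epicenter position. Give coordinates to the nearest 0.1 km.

Distance from S−P lag: d = Δt · v_P v_S / (v_P − v_S) = Δt · (5.93·3.40)/(5.93−3.40) ≈ 7.9692·Δt.
So d_PKD = 52.17, d_NEW = 111.59, d_HAWA = 131.69 km.
Circle about each station: (x − 47.3)² + (y + 71.5)² = 52.17²; (x − 3.5)² + (y − 74.3)² = 111.59²; (x + 112.2)² + (y − 16.6)² = 131.69².
Subtracting pairs of circle equations eliminates x²+y² and gives linear equations (the radical axes):
-87.6 x + 291.6 y = -11547.42
-319.0 x + 176.2 y = -9105.69
Solving the 2×2 system: x ≈ 8.0, y ≈ -37.2 km.

(8.0, -37.2)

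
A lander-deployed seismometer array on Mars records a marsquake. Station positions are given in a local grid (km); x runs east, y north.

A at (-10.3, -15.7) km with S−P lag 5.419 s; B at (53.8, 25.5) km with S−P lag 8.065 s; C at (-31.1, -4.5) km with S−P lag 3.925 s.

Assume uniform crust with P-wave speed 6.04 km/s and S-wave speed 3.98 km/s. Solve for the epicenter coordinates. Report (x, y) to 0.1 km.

-39.1 km east, 40.6 km north

Distance from S−P lag: d = Δt · v_P v_S / (v_P − v_S) = Δt · (6.04·3.98)/(6.04−3.98) ≈ 11.6695·Δt.
So d_A = 63.24, d_B = 94.11, d_C = 45.80 km.
Circle about each station: (x + 10.3)² + (y + 15.7)² = 63.24²; (x − 53.8)² + (y − 25.5)² = 94.11²; (x + 31.1)² + (y + 4.5)² = 45.80².
Subtracting the A equation from the B and C equations removes the quadratic terms:
128.2 x + 82.4 y = -1665.28
-41.6 x + 22.4 y = 2536.54
Solving the 2×2 system: x ≈ -39.1, y ≈ 40.6 km.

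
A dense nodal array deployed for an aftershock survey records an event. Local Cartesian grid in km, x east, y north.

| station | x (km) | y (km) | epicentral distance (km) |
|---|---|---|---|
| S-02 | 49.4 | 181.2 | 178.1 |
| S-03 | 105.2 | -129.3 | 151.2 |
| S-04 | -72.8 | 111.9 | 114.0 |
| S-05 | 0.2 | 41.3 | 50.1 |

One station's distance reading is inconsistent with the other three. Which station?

S-04

Solve using three stations at a time. Using S-02, S-03, S-05 (subtract circle equations pairwise → linear system) gives (x, y) ≈ (33.5, 3.8).
Distances from that point to each station vs reported:
  S-02: calculated 178.1 vs reported 178.1 → residual 0.0 km
  S-03: calculated 151.2 vs reported 151.2 → residual 0.0 km
  S-04: calculated 151.6 vs reported 114.0 → residual 37.6 km
  S-05: calculated 50.1 vs reported 50.1 → residual 0.0 km
S-02, S-03, S-05 are mutually consistent (residuals ≈ 0); S-04 is off by 37.6 km.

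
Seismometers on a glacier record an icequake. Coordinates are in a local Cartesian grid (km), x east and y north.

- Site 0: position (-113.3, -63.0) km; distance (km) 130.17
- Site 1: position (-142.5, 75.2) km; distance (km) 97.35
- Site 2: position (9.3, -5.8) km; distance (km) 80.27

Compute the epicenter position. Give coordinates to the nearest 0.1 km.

(-48.5, 49.9)

Circle about each station: (x + 113.3)² + (y + 63.0)² = 130.17²; (x + 142.5)² + (y − 75.2)² = 97.35²; (x − 9.3)² + (y + 5.8)² = 80.27².
Subtracting pairs of circle equations eliminates x²+y² and gives linear equations (the radical axes):
-58.4 x + 276.4 y = 16622.61
245.2 x + 114.4 y = -6184.80
Solving the 2×2 system: x ≈ -48.5, y ≈ 49.9 km.
Check against Site 0 (with the unrounded x, y): √((x + 113.3)²+(y + 63.0)²) = 130.17 ≈ 130.17 km. ✓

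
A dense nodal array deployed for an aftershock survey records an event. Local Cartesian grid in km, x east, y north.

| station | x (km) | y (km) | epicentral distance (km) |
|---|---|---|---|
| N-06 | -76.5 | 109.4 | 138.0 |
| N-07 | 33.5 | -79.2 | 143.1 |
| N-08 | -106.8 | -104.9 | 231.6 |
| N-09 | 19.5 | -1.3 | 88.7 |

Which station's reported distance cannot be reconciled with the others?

N-09

Solve using three stations at a time. Using N-06, N-07, N-08 (subtract circle equations pairwise → linear system) gives (x, y) ≈ (53.2, 62.5).
Distances from that point to each station vs reported:
  N-06: calculated 137.9 vs reported 138.0 → residual 0.1 km
  N-07: calculated 143.0 vs reported 143.1 → residual 0.1 km
  N-08: calculated 231.6 vs reported 231.6 → residual 0.0 km
  N-09: calculated 72.1 vs reported 88.7 → residual 16.6 km
N-06, N-07, N-08 are mutually consistent (residuals ≈ 0); N-09 is off by 16.6 km.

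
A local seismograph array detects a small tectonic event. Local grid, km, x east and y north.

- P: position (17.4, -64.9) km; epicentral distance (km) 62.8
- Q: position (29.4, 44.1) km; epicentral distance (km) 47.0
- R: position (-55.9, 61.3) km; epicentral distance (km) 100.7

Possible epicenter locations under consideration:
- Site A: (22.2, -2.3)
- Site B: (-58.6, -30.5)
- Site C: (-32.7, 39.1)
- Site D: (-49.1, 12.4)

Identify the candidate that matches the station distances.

Site A

For each candidate, compare |candidate − station| to the reported distance:
Site A: residuals P 0.0, Q 0.0, R 0.0 → max 0.0 km
Site B: residuals P 20.6, Q 68.4, R 8.9 → max 68.4 km
Site C: residuals P 52.6, Q 15.3, R 68.6 → max 68.6 km
Site D: residuals P 39.2, Q 37.7, R 51.3 → max 51.3 km
Only Site A has all residuals ≈ 0.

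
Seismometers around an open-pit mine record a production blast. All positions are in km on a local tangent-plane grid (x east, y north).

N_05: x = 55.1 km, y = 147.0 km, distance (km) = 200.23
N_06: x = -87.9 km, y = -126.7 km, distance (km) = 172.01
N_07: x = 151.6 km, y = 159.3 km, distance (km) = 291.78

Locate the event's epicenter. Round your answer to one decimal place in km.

x ≈ -116.0 km, y ≈ 43.0 km

Circle about each station: (x − 55.1)² + (y − 147.0)² = 200.23²; (x + 87.9)² + (y + 126.7)² = 172.01²; (x − 151.6)² + (y − 159.3)² = 291.78².
Subtracting the N_05 equation from the N_06 and N_07 equations removes the quadratic terms:
-286.0 x − 547.4 y = 9638.90
193.0 x + 24.6 y = -21329.48
Solving the 2×2 system: x ≈ -116.0, y ≈ 43.0 km.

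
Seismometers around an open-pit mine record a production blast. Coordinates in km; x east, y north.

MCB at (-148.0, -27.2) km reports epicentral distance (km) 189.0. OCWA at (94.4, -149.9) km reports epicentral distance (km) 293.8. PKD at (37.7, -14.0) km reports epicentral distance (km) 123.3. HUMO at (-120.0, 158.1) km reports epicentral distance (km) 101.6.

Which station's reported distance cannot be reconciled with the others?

Solve using three stations at a time. Using MCB, OCWA, HUMO (subtract circle equations pairwise → linear system) gives (x, y) ≈ (-26.7, 117.8).
Distances from that point to each station vs reported:
  MCB: calculated 189.0 vs reported 189.0 → residual 0.0 km
  OCWA: calculated 293.8 vs reported 293.8 → residual 0.0 km
  PKD: calculated 146.7 vs reported 123.3 → residual 23.4 km
  HUMO: calculated 101.6 vs reported 101.6 → residual 0.0 km
MCB, OCWA, HUMO are mutually consistent (residuals ≈ 0); PKD is off by 23.4 km.

PKD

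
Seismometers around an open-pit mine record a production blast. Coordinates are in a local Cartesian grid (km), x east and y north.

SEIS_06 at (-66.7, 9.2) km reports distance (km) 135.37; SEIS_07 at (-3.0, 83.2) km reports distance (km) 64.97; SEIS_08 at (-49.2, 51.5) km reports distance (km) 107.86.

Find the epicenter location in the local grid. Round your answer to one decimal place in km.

Circle about each station: (x + 66.7)² + (y − 9.2)² = 135.37²; (x + 3.0)² + (y − 83.2)² = 64.97²; (x + 49.2)² + (y − 51.5)² = 107.86².
Subtracting the SEIS_06 equation from the SEIS_07 and SEIS_08 equations removes the quadratic terms:
127.4 x + 148.0 y = 16501.65
35.0 x + 84.6 y = 7230.62
Solving the 2×2 system: x ≈ 58.2, y ≈ 61.4 km.

x ≈ 58.2 km, y ≈ 61.4 km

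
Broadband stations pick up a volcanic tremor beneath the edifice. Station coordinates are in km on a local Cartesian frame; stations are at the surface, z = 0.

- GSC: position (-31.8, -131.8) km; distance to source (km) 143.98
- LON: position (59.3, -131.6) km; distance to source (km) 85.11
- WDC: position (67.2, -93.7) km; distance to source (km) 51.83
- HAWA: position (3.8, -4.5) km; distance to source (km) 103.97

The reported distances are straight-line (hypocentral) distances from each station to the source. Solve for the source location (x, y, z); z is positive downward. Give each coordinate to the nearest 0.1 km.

x ≈ 87.6 km, y ≈ -57.6 km, depth ≈ 31.1 km

Each station gives a sphere (x−x_i)² + (y−y_i)² + z² = d_i² (stations at z=0).
Subtracting the GSC sphere from LON and WDC: z² cancels, leaving linear equations in x and y:
182.2 x + 0.4 y = 15939.10
198.0 x + 76.2 y = 12956.94
Solving: x ≈ 87.608, y ≈ -57.604 km (keep extra digits for the depth step; rounded: 87.6, -57.6).
Then from the GSC sphere: z² = 143.98² − (x + 31.8)² − (y + 131.8)² with x = 87.608, y = -57.604, so z ≈ 31.095 ≈ 31.1 km.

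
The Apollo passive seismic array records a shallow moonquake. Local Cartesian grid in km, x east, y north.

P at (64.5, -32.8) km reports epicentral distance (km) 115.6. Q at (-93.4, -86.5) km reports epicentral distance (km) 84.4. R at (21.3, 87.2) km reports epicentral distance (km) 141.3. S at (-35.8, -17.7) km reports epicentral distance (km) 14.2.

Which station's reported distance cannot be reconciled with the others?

Solve using three stations at a time. Using P, Q, S (subtract circle equations pairwise → linear system) gives (x, y) ≈ (-49.6, -14.3).
Distances from that point to each station vs reported:
  P: calculated 115.6 vs reported 115.6 → residual 0.0 km
  Q: calculated 84.4 vs reported 84.4 → residual 0.0 km
  R: calculated 123.9 vs reported 141.3 → residual 17.4 km
  S: calculated 14.2 vs reported 14.2 → residual 0.0 km
P, Q, S are mutually consistent (residuals ≈ 0); R is off by 17.4 km.

R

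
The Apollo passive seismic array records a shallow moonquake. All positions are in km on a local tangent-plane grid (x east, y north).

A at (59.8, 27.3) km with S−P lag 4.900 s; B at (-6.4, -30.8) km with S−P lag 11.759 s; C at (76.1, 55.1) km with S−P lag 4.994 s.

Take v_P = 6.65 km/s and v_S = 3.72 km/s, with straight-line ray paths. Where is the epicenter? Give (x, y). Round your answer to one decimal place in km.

(34.2, 59.8)

Distance from S−P lag: d = Δt · v_P v_S / (v_P − v_S) = Δt · (6.65·3.72)/(6.65−3.72) ≈ 8.4430·Δt.
So d_A = 41.37, d_B = 99.28, d_C = 42.16 km.
Circle about each station: (x − 59.8)² + (y − 27.3)² = 41.37²; (x + 6.4)² + (y + 30.8)² = 99.28²; (x − 76.1)² + (y − 55.1)² = 42.16².
Subtracting the A equation from the B and C equations removes the quadratic terms:
-132.4 x − 116.2 y = -11476.77
32.6 x + 55.6 y = 4439.90
Solving the 2×2 system: x ≈ 34.2, y ≈ 59.8 km.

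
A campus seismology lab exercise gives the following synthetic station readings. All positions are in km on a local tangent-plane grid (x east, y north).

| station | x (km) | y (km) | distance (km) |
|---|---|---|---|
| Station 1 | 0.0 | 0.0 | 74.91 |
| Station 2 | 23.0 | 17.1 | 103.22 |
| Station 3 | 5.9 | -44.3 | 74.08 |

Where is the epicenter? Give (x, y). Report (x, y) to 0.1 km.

Circle about each station: x² + y² = 74.91²; (x − 23.0)² + (y − 17.1)² = 103.22²; (x − 5.9)² + (y + 44.3)² = 74.08².
Subtracting the Station 1 equation from the Station 2 and Station 3 equations removes the quadratic terms:
46.0 x + 34.2 y = -4221.45
11.8 x − 88.6 y = 2120.96
Solving the 2×2 system: x ≈ -67.3, y ≈ -32.9 km.
Check against Station 1 (with the unrounded x, y): √(x²+y²) = 74.92 ≈ 74.91 km. ✓

x ≈ -67.3 km, y ≈ -32.9 km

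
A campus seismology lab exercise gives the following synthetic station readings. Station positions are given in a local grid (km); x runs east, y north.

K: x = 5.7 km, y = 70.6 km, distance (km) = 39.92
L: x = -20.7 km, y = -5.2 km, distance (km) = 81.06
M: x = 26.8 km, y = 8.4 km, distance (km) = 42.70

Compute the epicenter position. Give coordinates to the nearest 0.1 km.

39.4 km east, 49.2 km north

Circle about each station: (x − 5.7)² + (y − 70.6)² = 39.92²; (x + 20.7)² + (y + 5.2)² = 81.06²; (x − 26.8)² + (y − 8.4)² = 42.70².
Subtracting the K equation from the L and M equations removes the quadratic terms:
-52.8 x − 151.6 y = -9538.44
42.2 x − 124.4 y = -4457.73
Solving the 2×2 system: x ≈ 39.4, y ≈ 49.2 km.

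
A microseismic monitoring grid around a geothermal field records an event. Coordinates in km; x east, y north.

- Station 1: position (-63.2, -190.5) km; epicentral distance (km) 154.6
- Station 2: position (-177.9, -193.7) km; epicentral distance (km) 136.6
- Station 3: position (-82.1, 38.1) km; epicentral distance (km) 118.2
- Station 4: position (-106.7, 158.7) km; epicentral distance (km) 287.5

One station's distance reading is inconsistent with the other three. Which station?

Station 4

Solve using three stations at a time. Using Station 1, Station 2, Station 3 (subtract circle equations pairwise → linear system) gives (x, y) ≈ (-147.1, -60.6).
Distances from that point to each station vs reported:
  Station 1: calculated 154.6 vs reported 154.6 → residual 0.0 km
  Station 2: calculated 136.6 vs reported 136.6 → residual 0.0 km
  Station 3: calculated 118.2 vs reported 118.2 → residual 0.0 km
  Station 4: calculated 223.0 vs reported 287.5 → residual 64.5 km
Station 1, Station 2, Station 3 are mutually consistent (residuals ≈ 0); Station 4 is off by 64.5 km.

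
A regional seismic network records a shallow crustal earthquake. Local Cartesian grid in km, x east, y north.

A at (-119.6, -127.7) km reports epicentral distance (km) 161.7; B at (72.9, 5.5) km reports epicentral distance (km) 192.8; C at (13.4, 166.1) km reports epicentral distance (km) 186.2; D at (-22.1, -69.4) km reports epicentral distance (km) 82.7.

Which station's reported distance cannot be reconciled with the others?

D

Solve using three stations at a time. Using A, B, C (subtract circle equations pairwise → linear system) gives (x, y) ≈ (-117.8, 34.0).
Distances from that point to each station vs reported:
  A: calculated 161.7 vs reported 161.7 → residual 0.0 km
  B: calculated 192.8 vs reported 192.8 → residual 0.0 km
  C: calculated 186.2 vs reported 186.2 → residual 0.0 km
  D: calculated 140.8 vs reported 82.7 → residual 58.1 km
A, B, C are mutually consistent (residuals ≈ 0); D is off by 58.1 km.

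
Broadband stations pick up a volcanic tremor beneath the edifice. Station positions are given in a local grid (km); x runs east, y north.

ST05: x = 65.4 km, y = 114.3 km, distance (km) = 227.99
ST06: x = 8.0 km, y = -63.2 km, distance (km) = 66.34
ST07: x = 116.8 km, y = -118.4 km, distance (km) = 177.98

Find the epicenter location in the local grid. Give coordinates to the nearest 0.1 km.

x ≈ -56.6 km, y ≈ -78.3 km

Circle about each station: (x − 65.4)² + (y − 114.3)² = 227.99²; (x − 8.0)² + (y + 63.2)² = 66.34²; (x − 116.8)² + (y + 118.4)² = 177.98².
Subtracting the ST05 equation from the ST06 and ST07 equations removes the quadratic terms:
-114.8 x − 355.0 y = 34295.03
102.8 x − 465.4 y = 30621.71
Solving the 2×2 system: x ≈ -56.6, y ≈ -78.3 km.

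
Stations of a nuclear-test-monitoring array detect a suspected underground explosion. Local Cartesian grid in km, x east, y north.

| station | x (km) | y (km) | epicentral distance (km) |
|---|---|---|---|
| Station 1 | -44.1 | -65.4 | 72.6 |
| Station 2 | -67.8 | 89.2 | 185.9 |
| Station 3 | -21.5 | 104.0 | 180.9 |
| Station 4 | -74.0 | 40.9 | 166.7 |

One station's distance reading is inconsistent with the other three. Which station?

Solve using three stations at a time. Using Station 1, Station 2, Station 3 (subtract circle equations pairwise → linear system) gives (x, y) ≈ (28.4, -69.9).
Distances from that point to each station vs reported:
  Station 1: calculated 72.6 vs reported 72.6 → residual 0.0 km
  Station 2: calculated 185.9 vs reported 185.9 → residual 0.0 km
  Station 3: calculated 180.9 vs reported 180.9 → residual 0.0 km
  Station 4: calculated 150.9 vs reported 166.7 → residual 15.8 km
Station 1, Station 2, Station 3 are mutually consistent (residuals ≈ 0); Station 4 is off by 15.8 km.

Station 4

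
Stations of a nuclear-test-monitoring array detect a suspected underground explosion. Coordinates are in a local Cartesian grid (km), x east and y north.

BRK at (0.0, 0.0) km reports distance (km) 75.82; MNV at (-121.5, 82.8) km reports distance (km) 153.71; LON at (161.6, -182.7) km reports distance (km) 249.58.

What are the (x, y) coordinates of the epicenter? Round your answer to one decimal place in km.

x ≈ -52.6 km, y ≈ -54.6 km

Circle about each station: x² + y² = 75.82²; (x + 121.5)² + (y − 82.8)² = 153.71²; (x − 161.6)² + (y + 182.7)² = 249.58².
Subtracting pairs of circle equations eliminates x²+y² and gives linear equations (the radical axes):
-243.0 x + 165.6 y = 3740.00
323.2 x − 365.4 y = 2952.35
Solving the 2×2 system: x ≈ -52.6, y ≈ -54.6 km.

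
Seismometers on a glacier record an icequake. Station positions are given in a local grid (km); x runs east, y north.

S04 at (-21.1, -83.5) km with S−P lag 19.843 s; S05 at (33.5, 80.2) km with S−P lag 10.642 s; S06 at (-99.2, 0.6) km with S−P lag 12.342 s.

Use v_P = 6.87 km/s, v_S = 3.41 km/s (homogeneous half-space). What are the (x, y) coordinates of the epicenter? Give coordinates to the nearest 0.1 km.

-32.1 km east, 50.4 km north

Distance from S−P lag: d = Δt · v_P v_S / (v_P − v_S) = Δt · (6.87·3.41)/(6.87−3.41) ≈ 6.7707·Δt.
So d_S04 = 134.35, d_S05 = 72.05, d_S06 = 83.56 km.
Circle about each station: (x + 21.1)² + (y + 83.5)² = 134.35²; (x − 33.5)² + (y − 80.2)² = 72.05²; (x + 99.2)² + (y − 0.6)² = 83.56².
Subtracting the S04 equation from the S05 and S06 equations removes the quadratic terms:
109.2 x + 327.4 y = 12995.55
-156.2 x + 168.2 y = 13491.19
Solving the 2×2 system: x ≈ -32.1, y ≈ 50.4 km.
Check against S04 (with the unrounded x, y): √((x + 21.1)²+(y + 83.5)²) = 134.35 ≈ 134.35 km. ✓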